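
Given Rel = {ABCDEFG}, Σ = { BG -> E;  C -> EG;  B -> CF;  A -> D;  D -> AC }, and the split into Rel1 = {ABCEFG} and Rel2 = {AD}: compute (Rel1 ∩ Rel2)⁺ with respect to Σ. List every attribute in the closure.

ACDEG

Rel1 ∩ Rel2 = {A}.
A → D applies, adding D
D → AC applies, adding C
C → EG applies, adding EG
Closure: {ACDEG}.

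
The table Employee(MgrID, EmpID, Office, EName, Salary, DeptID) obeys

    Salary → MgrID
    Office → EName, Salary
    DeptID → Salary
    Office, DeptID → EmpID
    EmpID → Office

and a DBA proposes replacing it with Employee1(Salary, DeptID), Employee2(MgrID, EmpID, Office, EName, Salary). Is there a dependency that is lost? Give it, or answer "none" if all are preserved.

Check Office, DeptID → EmpID: no single fragment contains all of {EmpID, Office, DeptID}, and the restricted closure of {Office, DeptID} across the fragments never reaches {EmpID}.
Salary → MgrID is preserved.
Office → EName, Salary is preserved.
DeptID → Salary is preserved.
EmpID → Office is preserved.

Office, DeptID → EmpID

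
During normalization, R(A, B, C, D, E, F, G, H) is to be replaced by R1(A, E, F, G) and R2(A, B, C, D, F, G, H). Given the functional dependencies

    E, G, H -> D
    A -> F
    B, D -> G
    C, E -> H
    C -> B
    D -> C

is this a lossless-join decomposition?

No

Common attributes: R1 ∩ R2 = {A, F, G}.
No dependency enlarges {A, F, G}, so (A, F, G)⁺ = {A, F, G}.
The closure contains neither all of R1 = {A, E, F, G} nor all of R2 = {A, B, C, D, F, G, H}, so the common attributes are not a superkey of either fragment. The join is lossy.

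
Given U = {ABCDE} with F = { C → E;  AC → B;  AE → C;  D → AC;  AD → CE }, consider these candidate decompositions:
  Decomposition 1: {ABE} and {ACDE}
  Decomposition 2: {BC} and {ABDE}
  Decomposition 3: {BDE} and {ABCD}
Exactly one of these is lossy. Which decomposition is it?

Decomposition 1: common = {AE}, closure = {ABCE} → lossless.
Decomposition 2: common = {B}, closure = {B} → lossy.
Decomposition 3: common = {BD}, closure = {ABCDE} → lossless.

Decomposition 2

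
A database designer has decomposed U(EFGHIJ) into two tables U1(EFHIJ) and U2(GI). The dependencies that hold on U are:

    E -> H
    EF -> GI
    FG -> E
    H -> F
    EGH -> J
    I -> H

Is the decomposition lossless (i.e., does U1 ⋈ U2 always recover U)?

No

Common attributes: U1 ∩ U2 = {I}.
Closure of {I}: I → H applies, adding H; H → F applies, adding F. So (I)⁺ = {FHI}.
The closure contains neither all of U1 = {EFHIJ} nor all of U2 = {GI}, so the common attributes are not a superkey of either fragment. The join is lossy.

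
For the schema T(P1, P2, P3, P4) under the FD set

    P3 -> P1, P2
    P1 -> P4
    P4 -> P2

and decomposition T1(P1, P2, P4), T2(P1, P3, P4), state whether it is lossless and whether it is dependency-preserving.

lossless and dependency-preserving

Lossless test: (P1, P4)⁺ = {P1, P2, P4}, which contains all of one fragment — lossless.
Dependency preservation: P3 → P1, P2 is not contained in any single fragment, but the restricted closure of its left-hand side across the fragments still reaches the right-hand side; the remaining FDs each lie inside some fragment. All dependencies are preserved.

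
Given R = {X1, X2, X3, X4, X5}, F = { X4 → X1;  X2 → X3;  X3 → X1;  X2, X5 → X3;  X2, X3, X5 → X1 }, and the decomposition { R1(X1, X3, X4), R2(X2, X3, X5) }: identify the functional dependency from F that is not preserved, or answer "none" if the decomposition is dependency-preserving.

X4 → X1 lies within R1.
X2 → X3 lies within R2.
X3 → X1 lies within R1.
X2, X5 → X3 lies within R2.
X2, X3, X5 → X1: restricted closure across fragments reaches X1.
Every dependency is enforceable on the fragments, so the decomposition is dependency-preserving.

none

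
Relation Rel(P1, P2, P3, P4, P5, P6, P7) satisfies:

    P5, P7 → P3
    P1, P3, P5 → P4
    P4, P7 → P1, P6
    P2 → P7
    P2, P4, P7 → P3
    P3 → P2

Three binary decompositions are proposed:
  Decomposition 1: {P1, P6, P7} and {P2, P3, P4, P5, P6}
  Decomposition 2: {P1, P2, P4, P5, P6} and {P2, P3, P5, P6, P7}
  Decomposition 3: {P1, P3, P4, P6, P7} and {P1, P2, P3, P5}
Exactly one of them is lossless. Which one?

Decomposition 1: common = {P6}, closure = {P6} → lossy.
Decomposition 2: common = {P2, P5, P6}, closure = {P2, P3, P5, P6, P7} → lossless.
Decomposition 3: common = {P1, P3}, closure = {P1, P2, P3, P7} → lossy.

Decomposition 2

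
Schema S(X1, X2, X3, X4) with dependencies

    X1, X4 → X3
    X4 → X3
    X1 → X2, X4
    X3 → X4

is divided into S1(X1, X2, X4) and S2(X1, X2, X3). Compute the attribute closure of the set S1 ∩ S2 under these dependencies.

X1, X2, X3, X4

S1 ∩ S2 = {X1, X2}.
X1 → X2, X4 applies, adding X4
X1, X4 → X3 applies, adding X3
Closure: {X1, X2, X3, X4}.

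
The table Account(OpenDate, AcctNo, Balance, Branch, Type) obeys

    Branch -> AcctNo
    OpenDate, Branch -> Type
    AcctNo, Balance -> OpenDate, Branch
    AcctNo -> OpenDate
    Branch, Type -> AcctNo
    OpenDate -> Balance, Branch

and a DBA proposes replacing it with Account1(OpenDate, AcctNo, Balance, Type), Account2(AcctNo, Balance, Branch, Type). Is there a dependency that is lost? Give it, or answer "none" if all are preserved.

Branch → AcctNo lies within Account2.
OpenDate, Branch → Type: restricted closure across fragments reaches Type.
AcctNo, Balance → OpenDate, Branch: restricted closure across fragments reaches OpenDate, Branch.
AcctNo → OpenDate lies within Account1.
Branch, Type → AcctNo lies within Account2.
OpenDate → Balance, Branch: restricted closure across fragments reaches Balance, Branch.
Every dependency is enforceable on the fragments, so the decomposition is dependency-preserving.

none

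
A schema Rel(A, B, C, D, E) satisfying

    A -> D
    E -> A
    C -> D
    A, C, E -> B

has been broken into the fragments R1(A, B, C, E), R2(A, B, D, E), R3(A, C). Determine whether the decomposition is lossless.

Yes

Chase test. Columns are A, B, C, D, E; row i has aⱼ where attribute j ∈ Ri, else bᵢⱼ.
Initial tableau (one row per fragment):
  row 1: a1 a2 a3 b14 a5
  row 2: a1 a2 b23 a4 a5
  row 3: a1 b32 a3 b34 b35
Rows 1 and 2 agree on A; apply A→D and equate their D entries.
Rows 1 and 3 agree on A; apply A→D and equate their D entries.
Row 1 is now all distinguished symbols — the join is lossless.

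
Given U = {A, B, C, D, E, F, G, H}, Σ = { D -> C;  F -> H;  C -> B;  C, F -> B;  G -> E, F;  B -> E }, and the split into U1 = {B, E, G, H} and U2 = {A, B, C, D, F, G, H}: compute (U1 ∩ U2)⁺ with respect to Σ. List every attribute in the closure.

B, E, F, G, H

U1 ∩ U2 = {B, G, H}.
G → E, F applies, adding E, F
Closure: {B, E, F, G, H}.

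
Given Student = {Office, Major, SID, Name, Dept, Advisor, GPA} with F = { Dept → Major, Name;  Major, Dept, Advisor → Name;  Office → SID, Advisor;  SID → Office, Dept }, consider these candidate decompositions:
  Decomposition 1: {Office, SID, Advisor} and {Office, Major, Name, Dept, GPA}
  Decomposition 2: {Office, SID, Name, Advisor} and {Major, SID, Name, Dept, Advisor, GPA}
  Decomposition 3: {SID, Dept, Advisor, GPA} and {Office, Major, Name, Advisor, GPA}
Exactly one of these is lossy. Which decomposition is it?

Decomposition 3

Decomposition 1: common = {Office}, closure = {Office, Major, SID, Name, Dept, Advisor} → lossless.
Decomposition 2: common = {SID, Name, Advisor}, closure = {Office, Major, SID, Name, Dept, Advisor} → lossless.
Decomposition 3: common = {Advisor, GPA}, closure = {Advisor, GPA} → lossy.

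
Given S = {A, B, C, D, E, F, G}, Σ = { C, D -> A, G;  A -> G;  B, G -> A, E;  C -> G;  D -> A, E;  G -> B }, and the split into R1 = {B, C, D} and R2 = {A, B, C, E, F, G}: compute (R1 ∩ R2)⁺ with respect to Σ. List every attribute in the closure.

R1 ∩ R2 = {B, C}.
C → G applies, adding G
B, G → A, E applies, adding A, E
Closure: {A, B, C, E, G}.

A, B, C, E, G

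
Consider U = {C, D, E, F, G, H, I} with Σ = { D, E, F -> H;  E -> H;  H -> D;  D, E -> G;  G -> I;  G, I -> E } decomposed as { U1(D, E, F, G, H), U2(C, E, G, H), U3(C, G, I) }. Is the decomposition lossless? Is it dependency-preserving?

lossy but dependency-preserving

Lossless test (chase): Rows 1 and 2 agree on H; apply H→D and equate their D entries. Rows 1 and 2 agree on G; apply G→I and equate their I entries. Rows 1 and 3 agree on G; apply G→I and equate their I entries. Rows 1 and 3 agree on G, I; apply G, I→E and equate their E entries. Rows 1 and 3 agree on E; apply E→H and equate their H entries. Rows 1 and 3 agree on H; apply H→D and equate their D entries. No row becomes fully distinguished — the join is lossy.
Dependency preservation: G, I → E is not contained in any single fragment, but the restricted closure of its left-hand side across the fragments still reaches the right-hand side; the remaining FDs each lie inside some fragment. All dependencies are preserved.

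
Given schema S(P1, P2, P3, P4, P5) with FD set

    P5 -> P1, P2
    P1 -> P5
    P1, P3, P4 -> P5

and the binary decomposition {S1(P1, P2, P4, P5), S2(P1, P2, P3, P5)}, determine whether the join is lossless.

No

Common attributes: S1 ∩ S2 = {P1, P2, P5}.
No dependency enlarges {P1, P2, P5}, so (P1, P2, P5)⁺ = {P1, P2, P5}.
The closure contains neither all of S1 = {P1, P2, P4, P5} nor all of S2 = {P1, P2, P3, P5}, so the common attributes are not a superkey of either fragment. The join is lossy.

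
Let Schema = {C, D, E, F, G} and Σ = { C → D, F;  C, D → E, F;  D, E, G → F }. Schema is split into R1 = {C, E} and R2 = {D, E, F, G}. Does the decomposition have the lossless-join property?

No

Common attributes: R1 ∩ R2 = {E}.
No dependency enlarges {E}, so (E)⁺ = {E}.
The closure contains neither all of R1 = {C, E} nor all of R2 = {D, E, F, G}, so the common attributes are not a superkey of either fragment. The join is lossy.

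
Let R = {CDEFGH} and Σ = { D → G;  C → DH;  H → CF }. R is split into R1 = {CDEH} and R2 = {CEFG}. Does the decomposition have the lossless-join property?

Common attributes: R1 ∩ R2 = {CE}.
Closure of {CE}: C → DH applies, adding DH; H → CF applies, adding F; D → G applies, adding G. So (CE)⁺ = {CDEFGH}.
This closure contains every attribute of R1, so R1 ∩ R2 → R1. The join is lossless.

Yes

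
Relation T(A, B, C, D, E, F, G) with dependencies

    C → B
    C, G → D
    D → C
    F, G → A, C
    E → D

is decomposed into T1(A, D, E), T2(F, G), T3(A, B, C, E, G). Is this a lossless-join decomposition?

Chase test. Columns are A, B, C, D, E, F, G; row i has aⱼ where attribute j ∈ Ti, else bᵢⱼ.
Initial tableau (one row per fragment):
  row 1: a1 b12 b13 a4 a5 b16 b17
  row 2: b21 b22 b23 b24 b25 a6 a7
  row 3: a1 a2 a3 b34 a5 b36 a7
Rows 1 and 3 agree on E; apply E→D and equate their D entries.
Rows 1 and 3 agree on D; apply D→C and equate their C entries.
Rows 1 and 3 agree on C; apply C→B and equate their B entries.
No row becomes fully distinguished — the join is lossy.

No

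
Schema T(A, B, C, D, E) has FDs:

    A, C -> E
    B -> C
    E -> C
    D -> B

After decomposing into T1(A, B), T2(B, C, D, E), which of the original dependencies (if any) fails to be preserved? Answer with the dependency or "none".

Check A, C → E: no single fragment contains all of {A, C, E}, and the restricted closure of {A, C} across the fragments never reaches {E}.
B → C is preserved.
E → C is preserved.
D → B is preserved.

A, C -> E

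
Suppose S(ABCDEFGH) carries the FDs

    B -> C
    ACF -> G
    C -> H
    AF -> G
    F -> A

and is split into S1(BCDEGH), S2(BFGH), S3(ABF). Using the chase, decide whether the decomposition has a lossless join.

No

Chase test. Columns are ABCDEFGH; row i has aⱼ where attribute j ∈ Si, else bᵢⱼ.
Initial tableau (one row per fragment):
  row 1: b11 a2 a3 a4 a5 b16 a7 a8
  row 2: b21 a2 b23 b24 b25 a6 a7 a8
  row 3: a1 a2 b33 b34 b35 a6 b37 b38
Rows 1 and 2 agree on B; apply B→C and equate their C entries.
Rows 1 and 3 agree on B; apply B→C and equate their C entries.
Rows 1 and 3 agree on C; apply C→H and equate their H entries.
Rows 2 and 3 agree on F; apply F→A and equate their A entries.
Rows 2 and 3 agree on ACF; apply ACF→G and equate their G entries.
No row becomes fully distinguished — the join is lossy.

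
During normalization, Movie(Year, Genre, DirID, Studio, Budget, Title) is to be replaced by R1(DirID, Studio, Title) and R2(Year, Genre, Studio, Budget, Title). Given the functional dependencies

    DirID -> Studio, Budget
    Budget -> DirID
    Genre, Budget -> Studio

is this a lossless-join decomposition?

No

Common attributes: R1 ∩ R2 = {Studio, Title}.
No dependency enlarges {Studio, Title}, so (Studio, Title)⁺ = {Studio, Title}.
The closure contains neither all of R1 = {DirID, Studio, Title} nor all of R2 = {Year, Genre, Studio, Budget, Title}, so the common attributes are not a superkey of either fragment. The join is lossy.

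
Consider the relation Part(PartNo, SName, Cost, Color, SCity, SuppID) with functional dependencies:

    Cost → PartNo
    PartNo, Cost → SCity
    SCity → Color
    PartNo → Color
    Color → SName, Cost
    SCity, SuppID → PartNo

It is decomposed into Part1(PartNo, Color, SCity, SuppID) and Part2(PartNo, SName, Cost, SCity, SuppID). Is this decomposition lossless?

Common attributes: Part1 ∩ Part2 = {PartNo, SCity, SuppID}.
Closure of {PartNo, SCity, SuppID}: SCity → Color applies, adding Color; Color → SName, Cost applies, adding SName, Cost. So (PartNo, SCity, SuppID)⁺ = {PartNo, SName, Cost, Color, SCity, SuppID}.
This closure contains every attribute of Part1, so Part1 ∩ Part2 → Part1. The join is lossless.

Yes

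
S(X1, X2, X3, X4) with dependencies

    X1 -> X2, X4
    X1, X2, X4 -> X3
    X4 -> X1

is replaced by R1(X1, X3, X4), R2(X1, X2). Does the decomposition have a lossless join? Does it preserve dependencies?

lossless and dependency-preserving

Lossless test: (X1)⁺ = {X1, X2, X3, X4}, which contains all of one fragment — lossless.
Dependency preservation: X1 → X2, X4; X1, X2, X4 → X3 are not contained in any single fragment, but the restricted closure of each left-hand side across the fragments still reaches the right-hand side; the remaining FDs each lie inside some fragment. All dependencies are preserved.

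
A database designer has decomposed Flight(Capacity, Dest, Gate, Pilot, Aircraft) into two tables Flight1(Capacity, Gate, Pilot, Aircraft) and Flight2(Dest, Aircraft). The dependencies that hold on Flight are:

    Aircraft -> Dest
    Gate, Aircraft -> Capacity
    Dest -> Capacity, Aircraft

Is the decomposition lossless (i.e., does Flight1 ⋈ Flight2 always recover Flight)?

Yes

Common attributes: Flight1 ∩ Flight2 = {Aircraft}.
Closure of {Aircraft}: Aircraft → Dest applies, adding Dest; Dest → Capacity, Aircraft applies, adding Capacity. So (Aircraft)⁺ = {Capacity, Dest, Aircraft}.
This closure contains every attribute of Flight2, so Flight1 ∩ Flight2 → Flight2. The join is lossless.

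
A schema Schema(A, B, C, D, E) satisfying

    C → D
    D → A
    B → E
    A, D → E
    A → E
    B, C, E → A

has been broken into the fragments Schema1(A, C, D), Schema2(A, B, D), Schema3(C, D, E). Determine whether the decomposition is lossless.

Chase test. Columns are A, B, C, D, E; row i has aⱼ where attribute j ∈ Schemai, else bᵢⱼ.
Initial tableau (one row per fragment):
  row 1: a1 b12 a3 a4 b15
  row 2: a1 a2 b23 a4 b25
  row 3: b31 b32 a3 a4 a5
Rows 1 and 3 agree on D; apply D→A and equate their A entries.
Rows 1 and 2 agree on A, D; apply A, D→E and equate their E entries.
Rows 1 and 3 agree on A, D; apply A, D→E and equate their E entries.
No row becomes fully distinguished — the join is lossy.

No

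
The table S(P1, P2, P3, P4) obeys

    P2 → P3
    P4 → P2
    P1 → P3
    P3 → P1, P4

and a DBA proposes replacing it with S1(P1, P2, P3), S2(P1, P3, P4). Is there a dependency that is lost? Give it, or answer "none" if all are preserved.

none

P2 → P3 lies within S1.
P4 → P2: restricted closure across fragments reaches P2.
P1 → P3 lies within S1.
P3 → P1, P4 lies within S2.
Every dependency is enforceable on the fragments, so the decomposition is dependency-preserving.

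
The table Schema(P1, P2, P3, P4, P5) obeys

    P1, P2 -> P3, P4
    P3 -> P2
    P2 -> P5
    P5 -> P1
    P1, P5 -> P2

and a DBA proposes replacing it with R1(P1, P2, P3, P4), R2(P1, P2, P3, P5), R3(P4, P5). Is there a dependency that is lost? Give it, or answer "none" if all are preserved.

P1, P2 → P3, P4 lies within R1.
P3 → P2 lies within R1.
P2 → P5 lies within R2.
P5 → P1 lies within R2.
P1, P5 → P2 lies within R2.
Every dependency is enforceable on the fragments, so the decomposition is dependency-preserving.

none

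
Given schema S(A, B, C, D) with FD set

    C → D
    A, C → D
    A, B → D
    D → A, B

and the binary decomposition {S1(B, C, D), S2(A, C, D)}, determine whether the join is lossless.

Yes

Common attributes: S1 ∩ S2 = {C, D}.
Closure of {C, D}: D → A, B applies, adding A, B. So (C, D)⁺ = {A, B, C, D}.
This closure contains every attribute of S1, so S1 ∩ S2 → S1. The join is lossless.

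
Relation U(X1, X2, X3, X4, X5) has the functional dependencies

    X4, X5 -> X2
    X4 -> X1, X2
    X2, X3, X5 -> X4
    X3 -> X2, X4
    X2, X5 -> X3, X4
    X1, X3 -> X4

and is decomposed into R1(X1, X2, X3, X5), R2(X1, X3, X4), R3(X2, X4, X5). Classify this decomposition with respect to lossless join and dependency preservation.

lossless and dependency-preserving

Lossless test (chase): Rows 2 and 3 agree on X4; apply X4→X1, X2 and equate their X1, X2 entries. Rows 1 and 2 agree on X3; apply X3→X2, X4 and equate their X2, X4 entries. Rows 1 and 3 agree on X2, X5; apply X2, X5→X3, X4 and equate their X3, X4 entries. Row 1 is now all distinguished symbols — the join is lossless.
Dependency preservation: X4 → X1, X2; X2, X3, X5 → X4; X3 → X2, X4; X2, X5 → X3, X4 are not contained in any single fragment, but the restricted closure of each left-hand side across the fragments still reaches the right-hand side; the remaining FDs each lie inside some fragment. All dependencies are preserved.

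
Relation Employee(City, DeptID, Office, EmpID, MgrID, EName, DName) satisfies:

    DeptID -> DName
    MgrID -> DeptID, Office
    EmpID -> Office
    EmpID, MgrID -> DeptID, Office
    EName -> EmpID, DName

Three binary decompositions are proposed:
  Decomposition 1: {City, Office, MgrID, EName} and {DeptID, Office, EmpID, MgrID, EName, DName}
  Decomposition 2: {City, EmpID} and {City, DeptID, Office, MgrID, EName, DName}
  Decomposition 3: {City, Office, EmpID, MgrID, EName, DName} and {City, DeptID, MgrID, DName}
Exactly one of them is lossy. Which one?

Decomposition 2

Decomposition 1: common = {Office, MgrID, EName}, closure = {DeptID, Office, EmpID, MgrID, EName, DName} → lossless.
Decomposition 2: common = {City}, closure = {City} → lossy.
Decomposition 3: common = {City, MgrID, DName}, closure = {City, DeptID, Office, MgrID, DName} → lossless.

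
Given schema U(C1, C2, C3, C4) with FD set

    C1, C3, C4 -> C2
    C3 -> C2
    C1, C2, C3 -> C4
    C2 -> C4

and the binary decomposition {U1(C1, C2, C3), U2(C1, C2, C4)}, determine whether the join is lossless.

Yes

Common attributes: U1 ∩ U2 = {C1, C2}.
Closure of {C1, C2}: C2 → C4 applies, adding C4. So (C1, C2)⁺ = {C1, C2, C4}.
This closure contains every attribute of U2, so U1 ∩ U2 → U2. The join is lossless.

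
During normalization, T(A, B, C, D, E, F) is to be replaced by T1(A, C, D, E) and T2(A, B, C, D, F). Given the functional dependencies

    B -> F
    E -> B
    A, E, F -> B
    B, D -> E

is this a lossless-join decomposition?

No

Common attributes: T1 ∩ T2 = {A, C, D}.
No dependency enlarges {A, C, D}, so (A, C, D)⁺ = {A, C, D}.
The closure contains neither all of T1 = {A, C, D, E} nor all of T2 = {A, B, C, D, F}, so the common attributes are not a superkey of either fragment. The join is lossy.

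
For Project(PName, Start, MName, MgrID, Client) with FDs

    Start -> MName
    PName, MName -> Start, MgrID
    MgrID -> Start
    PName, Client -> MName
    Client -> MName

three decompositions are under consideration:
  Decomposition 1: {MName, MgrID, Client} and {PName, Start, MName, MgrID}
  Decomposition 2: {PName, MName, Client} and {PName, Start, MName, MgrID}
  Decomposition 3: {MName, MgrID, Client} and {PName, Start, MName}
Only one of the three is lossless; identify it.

Decomposition 2

Decomposition 1: common = {MName, MgrID}, closure = {Start, MName, MgrID} → lossy.
Decomposition 2: common = {PName, MName}, closure = {PName, Start, MName, MgrID} → lossless.
Decomposition 3: common = {MName}, closure = {MName} → lossy.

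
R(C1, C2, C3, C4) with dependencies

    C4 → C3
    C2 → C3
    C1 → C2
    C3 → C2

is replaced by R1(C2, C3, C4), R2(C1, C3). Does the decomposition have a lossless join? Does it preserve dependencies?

lossy but dependency-preserving

Lossless test: (C3)⁺ = {C2, C3}, which is a superkey of neither fragment — lossy.
Dependency preservation: C1 → C2 is not contained in any single fragment, but the restricted closure of its left-hand side across the fragments still reaches the right-hand side; the remaining FDs each lie inside some fragment. All dependencies are preserved.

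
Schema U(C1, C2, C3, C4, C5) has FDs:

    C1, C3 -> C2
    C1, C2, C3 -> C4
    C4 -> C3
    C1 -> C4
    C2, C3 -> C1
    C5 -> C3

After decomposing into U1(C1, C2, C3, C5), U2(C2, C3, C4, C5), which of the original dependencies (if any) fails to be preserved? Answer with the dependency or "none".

C1, C3 → C2 lies within U1.
C1, C2, C3 → C4: restricted closure across fragments reaches C4.
C4 → C3 lies within U2.
C1 → C4: restricted closure across fragments reaches C4.
C2, C3 → C1 lies within U1.
C5 → C3 lies within U1.
Every dependency is enforceable on the fragments, so the decomposition is dependency-preserving.

none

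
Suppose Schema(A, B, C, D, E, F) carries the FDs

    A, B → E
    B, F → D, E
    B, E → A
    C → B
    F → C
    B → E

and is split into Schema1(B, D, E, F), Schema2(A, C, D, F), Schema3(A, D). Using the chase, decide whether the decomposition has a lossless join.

Chase test. Columns are A, B, C, D, E, F; row i has aⱼ where attribute j ∈ Schemai, else bᵢⱼ.
Initial tableau (one row per fragment):
  row 1: b11 a2 b13 a4 a5 a6
  row 2: a1 b22 a3 a4 b25 a6
  row 3: a1 b32 b33 a4 b35 b36
Rows 1 and 2 agree on F; apply F→C and equate their C entries.
Rows 1 and 2 agree on C; apply C→B and equate their B entries.
Rows 1 and 2 agree on B; apply B→E and equate their E entries.
Rows 1 and 2 agree on B, E; apply B, E→A and equate their A entries.
Row 1 is now all distinguished symbols — the join is lossless.

Yes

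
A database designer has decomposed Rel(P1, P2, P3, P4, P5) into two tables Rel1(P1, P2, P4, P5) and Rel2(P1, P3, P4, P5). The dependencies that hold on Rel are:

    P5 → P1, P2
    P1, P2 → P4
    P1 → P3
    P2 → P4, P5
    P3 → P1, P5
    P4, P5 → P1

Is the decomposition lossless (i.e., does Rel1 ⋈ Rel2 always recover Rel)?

Yes

Common attributes: Rel1 ∩ Rel2 = {P1, P4, P5}.
Closure of {P1, P4, P5}: P5 → P1, P2 applies, adding P2; P1 → P3 applies, adding P3. So (P1, P4, P5)⁺ = {P1, P2, P3, P4, P5}.
This closure contains every attribute of Rel1, so Rel1 ∩ Rel2 → Rel1. The join is lossless.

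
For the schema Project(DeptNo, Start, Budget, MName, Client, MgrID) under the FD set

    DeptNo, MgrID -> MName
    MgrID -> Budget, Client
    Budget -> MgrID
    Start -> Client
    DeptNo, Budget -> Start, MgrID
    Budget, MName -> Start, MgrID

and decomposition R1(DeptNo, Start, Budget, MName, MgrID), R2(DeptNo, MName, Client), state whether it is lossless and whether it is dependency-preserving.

Lossless test: (DeptNo, MName)⁺ = {DeptNo, MName}, which is a superkey of neither fragment — lossy.
Dependency preservation: the restricted closure of {MgrID} across the fragments never reaches {Budget, Client}, so MgrID → Budget, Client cannot be enforced without a join — not preserved.

lossy and not dependency-preserving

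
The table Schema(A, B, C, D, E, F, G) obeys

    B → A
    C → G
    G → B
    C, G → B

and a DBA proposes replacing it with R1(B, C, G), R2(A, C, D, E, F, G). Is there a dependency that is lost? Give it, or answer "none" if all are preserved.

Check B → A: no single fragment contains all of {A, B}, and the restricted closure of {B} across the fragments never reaches {A}.
C → G is preserved.
G → B is preserved.
C, G → B is preserved.

B → A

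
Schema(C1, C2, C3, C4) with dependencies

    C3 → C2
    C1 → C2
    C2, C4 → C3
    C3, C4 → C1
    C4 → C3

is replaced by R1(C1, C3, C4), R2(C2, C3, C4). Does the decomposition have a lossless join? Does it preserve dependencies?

lossless but not dependency-preserving

Lossless test: (C3, C4)⁺ = {C1, C2, C3, C4}, which contains all of one fragment — lossless.
Dependency preservation: the restricted closure of {C1} across the fragments never reaches {C2}, so C1 → C2 cannot be enforced without a join — not preserved.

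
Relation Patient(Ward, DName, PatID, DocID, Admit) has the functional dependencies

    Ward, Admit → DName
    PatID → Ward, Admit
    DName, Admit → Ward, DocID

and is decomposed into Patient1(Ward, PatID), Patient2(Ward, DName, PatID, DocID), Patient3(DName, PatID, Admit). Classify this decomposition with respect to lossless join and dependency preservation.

Lossless test (chase): Rows 1 and 2 agree on PatID; apply PatID→Ward, Admit and equate their Ward, Admit entries. Rows 1 and 3 agree on PatID; apply PatID→Ward, Admit and equate their Ward, Admit entries. Rows 2 and 3 agree on DName, Admit; apply DName, Admit→Ward, DocID and equate their Ward, DocID entries. Rows 1 and 2 agree on Ward, Admit; apply Ward, Admit→DName and equate their DName entries. Rows 1 and 2 agree on DName, Admit; apply DName, Admit→Ward, DocID and equate their Ward, DocID entries. Row 1 is now all distinguished symbols — the join is lossless.
Dependency preservation: the restricted closure of {Ward, Admit} across the fragments never reaches {DName}, so Ward, Admit → DName cannot be enforced without a join — not preserved.

lossless but not dependency-preserving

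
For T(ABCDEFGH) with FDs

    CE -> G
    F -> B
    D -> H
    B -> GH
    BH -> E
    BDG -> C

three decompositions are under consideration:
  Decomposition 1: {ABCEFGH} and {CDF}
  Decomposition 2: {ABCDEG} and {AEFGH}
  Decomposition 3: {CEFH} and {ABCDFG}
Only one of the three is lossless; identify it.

Decomposition 3

Decomposition 1: common = {CF}, closure = {BCEFGH} → lossy.
Decomposition 2: common = {AEG}, closure = {AEG} → lossy.
Decomposition 3: common = {CF}, closure = {BCEFGH} → lossless.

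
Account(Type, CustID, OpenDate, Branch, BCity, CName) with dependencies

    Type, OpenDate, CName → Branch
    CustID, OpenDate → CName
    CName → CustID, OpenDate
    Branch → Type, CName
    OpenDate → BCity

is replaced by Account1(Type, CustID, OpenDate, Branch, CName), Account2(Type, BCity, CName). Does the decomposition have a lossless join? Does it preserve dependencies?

lossless but not dependency-preserving

Lossless test: (Type, CName)⁺ = {Type, CustID, OpenDate, Branch, BCity, CName}, which contains all of one fragment — lossless.
Dependency preservation: the restricted closure of {OpenDate} across the fragments never reaches {BCity}, so OpenDate → BCity cannot be enforced without a join — not preserved.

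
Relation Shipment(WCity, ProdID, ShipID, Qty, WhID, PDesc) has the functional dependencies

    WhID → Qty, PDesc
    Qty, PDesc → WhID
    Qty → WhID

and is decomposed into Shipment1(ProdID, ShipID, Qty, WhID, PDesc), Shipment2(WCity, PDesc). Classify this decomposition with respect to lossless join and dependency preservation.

Lossless test: (PDesc)⁺ = {PDesc}, which is a superkey of neither fragment — lossy.
Dependency preservation: every FD's attributes lie within a single fragment, so each can be enforced locally — preserved.

lossy but dependency-preserving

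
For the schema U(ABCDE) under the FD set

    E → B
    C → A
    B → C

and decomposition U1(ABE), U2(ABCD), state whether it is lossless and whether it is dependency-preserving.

Lossless test: (AB)⁺ = {ABC}, which is a superkey of neither fragment — lossy.
Dependency preservation: every FD's attributes lie within a single fragment, so each can be enforced locally — preserved.

lossy but dependency-preserving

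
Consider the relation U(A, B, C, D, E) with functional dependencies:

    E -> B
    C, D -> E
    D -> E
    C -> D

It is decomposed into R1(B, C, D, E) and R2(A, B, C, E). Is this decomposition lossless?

Common attributes: R1 ∩ R2 = {B, C, E}.
Closure of {B, C, E}: C → D applies, adding D. So (B, C, E)⁺ = {B, C, D, E}.
This closure contains every attribute of R1, so R1 ∩ R2 → R1. The join is lossless.

Yes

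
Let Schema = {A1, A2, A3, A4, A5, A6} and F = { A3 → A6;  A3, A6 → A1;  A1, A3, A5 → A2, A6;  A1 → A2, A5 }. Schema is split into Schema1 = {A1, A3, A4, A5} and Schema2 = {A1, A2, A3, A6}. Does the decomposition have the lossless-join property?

Yes

Common attributes: Schema1 ∩ Schema2 = {A1, A3}.
Closure of {A1, A3}: A3 → A6 applies, adding A6; A1 → A2, A5 applies, adding A2, A5. So (A1, A3)⁺ = {A1, A2, A3, A5, A6}.
This closure contains every attribute of Schema2, so Schema1 ∩ Schema2 → Schema2. The join is lossless.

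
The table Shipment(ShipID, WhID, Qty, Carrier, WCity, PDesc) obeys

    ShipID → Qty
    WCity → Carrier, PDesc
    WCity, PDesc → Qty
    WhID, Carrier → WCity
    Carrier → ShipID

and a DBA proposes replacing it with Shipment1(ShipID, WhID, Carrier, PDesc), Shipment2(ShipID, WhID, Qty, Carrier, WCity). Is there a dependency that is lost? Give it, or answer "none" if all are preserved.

WCity → Carrier, PDesc

Check WCity → Carrier, PDesc: no single fragment contains all of {Carrier, WCity, PDesc}, and the restricted closure of {WCity} across the fragments never reaches {Carrier, PDesc}.
ShipID → Qty is preserved.
WCity, PDesc → Qty is preserved.
WhID, Carrier → WCity is preserved.
Carrier → ShipID is preserved.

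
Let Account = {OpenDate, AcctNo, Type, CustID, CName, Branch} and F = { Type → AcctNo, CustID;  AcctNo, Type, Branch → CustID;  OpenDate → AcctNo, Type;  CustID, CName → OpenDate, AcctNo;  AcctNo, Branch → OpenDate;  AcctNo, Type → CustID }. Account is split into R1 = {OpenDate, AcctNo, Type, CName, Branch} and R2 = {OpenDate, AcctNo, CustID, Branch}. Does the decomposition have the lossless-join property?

Yes

Common attributes: R1 ∩ R2 = {OpenDate, AcctNo, Branch}.
Closure of {OpenDate, AcctNo, Branch}: OpenDate → AcctNo, Type applies, adding Type; AcctNo, Type → CustID applies, adding CustID. So (OpenDate, AcctNo, Branch)⁺ = {OpenDate, AcctNo, Type, CustID, Branch}.
This closure contains every attribute of R2, so R1 ∩ R2 → R2. The join is lossless.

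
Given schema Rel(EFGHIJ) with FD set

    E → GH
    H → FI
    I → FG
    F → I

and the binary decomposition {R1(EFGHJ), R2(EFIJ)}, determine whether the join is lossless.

Common attributes: R1 ∩ R2 = {EFJ}.
Closure of {EFJ}: E → GH applies, adding GH; H → FI applies, adding I. So (EFJ)⁺ = {EFGHIJ}.
This closure contains every attribute of R1, so R1 ∩ R2 → R1. The join is lossless.

Yes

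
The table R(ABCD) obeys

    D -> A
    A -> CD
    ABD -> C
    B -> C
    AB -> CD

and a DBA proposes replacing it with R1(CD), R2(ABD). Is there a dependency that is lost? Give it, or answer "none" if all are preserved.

Check B → C: no single fragment contains all of {BC}, and the restricted closure of {B} across the fragments never reaches {C}.
D → A is preserved.
A → CD is preserved.
ABD → C is preserved.
AB → CD is preserved.

B -> C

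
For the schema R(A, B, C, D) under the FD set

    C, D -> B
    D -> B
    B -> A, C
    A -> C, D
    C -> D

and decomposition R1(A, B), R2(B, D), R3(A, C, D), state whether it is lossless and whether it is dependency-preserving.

Lossless test (chase): Rows 2 and 3 agree on D; apply D→B and equate their B entries. Rows 1 and 2 agree on B; apply B→A, C and equate their A, C entries. Rows 1 and 3 agree on B; apply B→A, C and equate their A, C entries. Rows 1 and 2 agree on A; apply A→C, D and equate their C, D entries. Row 1 is now all distinguished symbols — the join is lossless.
Dependency preservation: C, D → B; B → A, C are not contained in any single fragment, but the restricted closure of each left-hand side across the fragments still reaches the right-hand side; the remaining FDs each lie inside some fragment. All dependencies are preserved.

lossless and dependency-preserving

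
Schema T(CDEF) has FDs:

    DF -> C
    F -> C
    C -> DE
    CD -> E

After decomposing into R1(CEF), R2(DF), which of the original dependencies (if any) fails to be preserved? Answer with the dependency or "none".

Check C → DE: no single fragment contains all of {CDE}, and the restricted closure of {C} across the fragments never reaches {DE}.
DF → C is preserved.
F → C is preserved.
CD → E is preserved.

C -> DE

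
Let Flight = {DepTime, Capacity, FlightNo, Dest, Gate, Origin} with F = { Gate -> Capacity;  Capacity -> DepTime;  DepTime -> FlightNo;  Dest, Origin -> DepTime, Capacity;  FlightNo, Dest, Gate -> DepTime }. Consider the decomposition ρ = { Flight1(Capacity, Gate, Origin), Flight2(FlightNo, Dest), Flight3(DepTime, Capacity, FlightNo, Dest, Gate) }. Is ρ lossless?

Chase test. Columns are DepTime, Capacity, FlightNo, Dest, Gate, Origin; row i has aⱼ where attribute j ∈ Flighti, else bᵢⱼ.
Initial tableau (one row per fragment):
  row 1: b11 a2 b13 b14 a5 a6
  row 2: b21 b22 a3 a4 b25 b26
  row 3: a1 a2 a3 a4 a5 b36
Rows 1 and 3 agree on Capacity; apply Capacity→DepTime and equate their DepTime entries.
Rows 1 and 3 agree on DepTime; apply DepTime→FlightNo and equate their FlightNo entries.
No row becomes fully distinguished — the join is lossy.

No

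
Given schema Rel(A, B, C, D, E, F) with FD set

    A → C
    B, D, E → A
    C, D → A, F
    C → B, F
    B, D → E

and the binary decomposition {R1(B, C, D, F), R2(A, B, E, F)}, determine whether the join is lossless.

Common attributes: R1 ∩ R2 = {B, F}.
No dependency enlarges {B, F}, so (B, F)⁺ = {B, F}.
The closure contains neither all of R1 = {B, C, D, F} nor all of R2 = {A, B, E, F}, so the common attributes are not a superkey of either fragment. The join is lossy.

No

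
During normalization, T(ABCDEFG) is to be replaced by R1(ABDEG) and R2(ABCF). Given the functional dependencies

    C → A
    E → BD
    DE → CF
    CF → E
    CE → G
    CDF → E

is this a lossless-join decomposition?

No

Common attributes: R1 ∩ R2 = {AB}.
No dependency enlarges {AB}, so (AB)⁺ = {AB}.
The closure contains neither all of R1 = {ABDEG} nor all of R2 = {ABCF}, so the common attributes are not a superkey of either fragment. The join is lossy.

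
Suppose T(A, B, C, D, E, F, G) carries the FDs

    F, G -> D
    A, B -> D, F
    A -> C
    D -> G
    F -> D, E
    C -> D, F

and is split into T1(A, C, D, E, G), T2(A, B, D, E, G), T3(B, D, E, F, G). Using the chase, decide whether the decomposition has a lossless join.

No

Chase test. Columns are A, B, C, D, E, F, G; row i has aⱼ where attribute j ∈ Ti, else bᵢⱼ.
Initial tableau (one row per fragment):
  row 1: a1 b12 a3 a4 a5 b16 a7
  row 2: a1 a2 b23 a4 a5 b26 a7
  row 3: b31 a2 b33 a4 a5 a6 a7
Rows 1 and 2 agree on A; apply A→C and equate their C entries.
Rows 1 and 2 agree on C; apply C→D, F and equate their D, F entries.
No row becomes fully distinguished — the join is lossy.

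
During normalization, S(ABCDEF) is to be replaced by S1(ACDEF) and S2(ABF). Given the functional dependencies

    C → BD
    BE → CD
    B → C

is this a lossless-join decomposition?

No

Common attributes: S1 ∩ S2 = {AF}.
No dependency enlarges {AF}, so (AF)⁺ = {AF}.
The closure contains neither all of S1 = {ACDEF} nor all of S2 = {ABF}, so the common attributes are not a superkey of either fragment. The join is lossy.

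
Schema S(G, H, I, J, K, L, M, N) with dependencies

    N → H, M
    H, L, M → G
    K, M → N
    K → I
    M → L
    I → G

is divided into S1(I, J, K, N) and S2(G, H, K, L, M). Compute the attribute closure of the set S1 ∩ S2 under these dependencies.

S1 ∩ S2 = {K}.
K → I applies, adding I
I → G applies, adding G
Closure: {G, I, K}.

G, I, K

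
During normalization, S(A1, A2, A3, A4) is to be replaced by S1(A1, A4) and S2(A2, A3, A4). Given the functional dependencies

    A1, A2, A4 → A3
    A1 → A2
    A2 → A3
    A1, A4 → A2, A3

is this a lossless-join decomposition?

Common attributes: S1 ∩ S2 = {A4}.
No dependency enlarges {A4}, so (A4)⁺ = {A4}.
The closure contains neither all of S1 = {A1, A4} nor all of S2 = {A2, A3, A4}, so the common attributes are not a superkey of either fragment. The join is lossy.

No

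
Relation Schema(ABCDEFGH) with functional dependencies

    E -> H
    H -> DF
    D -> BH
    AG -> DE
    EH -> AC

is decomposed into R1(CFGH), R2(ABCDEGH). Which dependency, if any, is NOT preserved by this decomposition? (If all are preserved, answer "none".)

none

E → H lies within R2.
H → DF: restricted closure across fragments reaches DF.
D → BH lies within R2.
AG → DE lies within R2.
EH → AC lies within R2.
Every dependency is enforceable on the fragments, so the decomposition is dependency-preserving.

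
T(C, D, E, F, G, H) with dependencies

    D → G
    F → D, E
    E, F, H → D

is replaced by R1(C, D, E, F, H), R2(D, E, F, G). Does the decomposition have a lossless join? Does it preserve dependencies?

lossless and dependency-preserving

Lossless test: (D, E, F)⁺ = {D, E, F, G}, which contains all of one fragment — lossless.
Dependency preservation: every FD's attributes lie within a single fragment, so each can be enforced locally — preserved.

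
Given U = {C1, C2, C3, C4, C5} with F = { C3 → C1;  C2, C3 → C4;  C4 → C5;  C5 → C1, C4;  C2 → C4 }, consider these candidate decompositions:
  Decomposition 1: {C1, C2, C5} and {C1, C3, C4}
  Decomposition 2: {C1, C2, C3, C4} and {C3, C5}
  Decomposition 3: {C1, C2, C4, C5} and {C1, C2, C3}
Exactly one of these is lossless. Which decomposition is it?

Decomposition 3

Decomposition 1: common = {C1}, closure = {C1} → lossy.
Decomposition 2: common = {C3}, closure = {C1, C3} → lossy.
Decomposition 3: common = {C1, C2}, closure = {C1, C2, C4, C5} → lossless.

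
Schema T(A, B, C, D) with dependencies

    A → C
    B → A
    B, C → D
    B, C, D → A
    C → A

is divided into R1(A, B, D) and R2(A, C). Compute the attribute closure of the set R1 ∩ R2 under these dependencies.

A, C

R1 ∩ R2 = {A}.
A → C applies, adding C
Closure: {A, C}.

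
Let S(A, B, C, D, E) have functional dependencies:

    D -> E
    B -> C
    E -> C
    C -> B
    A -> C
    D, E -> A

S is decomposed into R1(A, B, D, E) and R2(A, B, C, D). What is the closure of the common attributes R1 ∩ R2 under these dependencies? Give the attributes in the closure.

R1 ∩ R2 = {A, B, D}.
D → E applies, adding E
B → C applies, adding C
Closure: {A, B, C, D, E}.

A, B, C, D, E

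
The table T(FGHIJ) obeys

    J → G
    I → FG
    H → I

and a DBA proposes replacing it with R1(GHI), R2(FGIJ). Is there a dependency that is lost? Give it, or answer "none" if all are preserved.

J → G lies within R2.
I → FG lies within R2.
H → I lies within R1.
Every dependency is enforceable on the fragments, so the decomposition is dependency-preserving.

none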